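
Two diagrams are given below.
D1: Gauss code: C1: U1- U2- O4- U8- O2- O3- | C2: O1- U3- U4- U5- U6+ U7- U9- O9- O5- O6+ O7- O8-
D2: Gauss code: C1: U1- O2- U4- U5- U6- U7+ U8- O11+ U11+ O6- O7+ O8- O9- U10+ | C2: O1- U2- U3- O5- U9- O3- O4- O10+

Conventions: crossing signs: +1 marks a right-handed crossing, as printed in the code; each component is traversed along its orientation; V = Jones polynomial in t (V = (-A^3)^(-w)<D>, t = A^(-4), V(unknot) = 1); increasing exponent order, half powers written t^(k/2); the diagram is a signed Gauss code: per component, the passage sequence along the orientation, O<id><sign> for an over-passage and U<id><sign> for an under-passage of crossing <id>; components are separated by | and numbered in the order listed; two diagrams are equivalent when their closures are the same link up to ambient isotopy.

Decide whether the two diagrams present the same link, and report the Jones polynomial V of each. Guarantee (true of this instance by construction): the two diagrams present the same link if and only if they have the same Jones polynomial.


equivalent: yes
V(D1) = -t^(-11/2) + t^(-9/2) - t^(-7/2) - t^(-3/2)  (w -7, c 9, <D> = A^-15 + A^-7 - A^-3 + A)
V(D2) = -t^(-11/2) + t^(-9/2) - t^(-7/2) - t^(-3/2)  (w -5, c 11, <D> = A^-9 + A^-1 - A^3 + A^7)
why: one V(t) for all 2 diagrams — one class (guaranteed)


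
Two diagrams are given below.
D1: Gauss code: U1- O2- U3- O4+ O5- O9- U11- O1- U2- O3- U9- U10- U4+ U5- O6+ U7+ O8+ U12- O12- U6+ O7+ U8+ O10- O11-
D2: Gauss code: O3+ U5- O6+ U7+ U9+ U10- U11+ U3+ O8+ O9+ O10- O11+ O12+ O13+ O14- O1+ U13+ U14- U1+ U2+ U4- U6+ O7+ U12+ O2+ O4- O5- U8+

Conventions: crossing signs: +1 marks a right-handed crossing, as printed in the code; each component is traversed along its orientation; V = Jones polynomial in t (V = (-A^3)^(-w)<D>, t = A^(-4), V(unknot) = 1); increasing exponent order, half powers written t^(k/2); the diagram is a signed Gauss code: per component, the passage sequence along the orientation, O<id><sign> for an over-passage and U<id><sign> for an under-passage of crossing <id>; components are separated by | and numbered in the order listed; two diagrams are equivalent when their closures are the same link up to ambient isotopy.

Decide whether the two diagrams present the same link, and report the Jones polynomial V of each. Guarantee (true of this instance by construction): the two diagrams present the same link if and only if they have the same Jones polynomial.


equivalent: no
D1 (bracket -A^-20 + A^-16 - A^-12 + 3A^-8 - 2A^-4 + 3 - 2A^4 + A^8 - A^12; 12 crossings at w = -4): V = -t^-6 + t^-5 - 2t^-4 + 3t^-3 - 2t^-2 + 3t^-1 - 1 + t - t^2
V(D2) = t - t^2 + 2t^3 - t^4 + t^5 - t^6  [14 crossings, <D> = -A^-6 + A^-2 - A^2 + 2A^6 - A^10 + A^14, w = +6]
observation: 2 classes among 2 diagrams; unequal V(t) rules out equality


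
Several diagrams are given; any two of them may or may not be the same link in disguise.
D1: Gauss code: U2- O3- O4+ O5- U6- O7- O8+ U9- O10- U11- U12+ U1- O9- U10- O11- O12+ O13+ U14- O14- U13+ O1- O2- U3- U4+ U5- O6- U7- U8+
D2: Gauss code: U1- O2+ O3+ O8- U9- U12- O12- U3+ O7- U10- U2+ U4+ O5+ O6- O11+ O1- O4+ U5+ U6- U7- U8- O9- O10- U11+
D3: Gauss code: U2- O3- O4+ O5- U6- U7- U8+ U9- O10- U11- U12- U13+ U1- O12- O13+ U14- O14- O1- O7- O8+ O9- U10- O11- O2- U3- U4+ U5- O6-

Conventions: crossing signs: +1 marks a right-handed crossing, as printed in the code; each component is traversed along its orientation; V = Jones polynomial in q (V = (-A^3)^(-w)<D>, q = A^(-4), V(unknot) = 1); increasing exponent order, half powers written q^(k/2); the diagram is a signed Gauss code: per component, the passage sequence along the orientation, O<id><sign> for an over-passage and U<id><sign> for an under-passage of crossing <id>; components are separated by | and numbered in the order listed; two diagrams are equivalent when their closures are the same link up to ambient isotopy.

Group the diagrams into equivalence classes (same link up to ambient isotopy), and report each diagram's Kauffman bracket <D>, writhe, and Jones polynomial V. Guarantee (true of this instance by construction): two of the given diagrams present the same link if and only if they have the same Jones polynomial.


grouping into links: {D1, D3} | {D2}
V(D1) = q^-8 - 2q^-7 + q^-6 - 2q^-5 + 2q^-4 + q^-2  (w -6, c 14, <D> = A^-10 + 2A^-2 - 2A^2 + A^6 - 2A^10 + A^14)
V(D2) = 1  [12 crossings, <D> = A^-6, w = -2]
V(D3) = q^-8 - 2q^-7 + q^-6 - 2q^-5 + 2q^-4 + q^-2  (w -8, c 14, <D> = A^-16 + 2A^-8 - 2A^-4 + 1 - 2A^4 + A^8)
key observation: 2 classes among 3 diagrams; unequal V(q) rules out equality


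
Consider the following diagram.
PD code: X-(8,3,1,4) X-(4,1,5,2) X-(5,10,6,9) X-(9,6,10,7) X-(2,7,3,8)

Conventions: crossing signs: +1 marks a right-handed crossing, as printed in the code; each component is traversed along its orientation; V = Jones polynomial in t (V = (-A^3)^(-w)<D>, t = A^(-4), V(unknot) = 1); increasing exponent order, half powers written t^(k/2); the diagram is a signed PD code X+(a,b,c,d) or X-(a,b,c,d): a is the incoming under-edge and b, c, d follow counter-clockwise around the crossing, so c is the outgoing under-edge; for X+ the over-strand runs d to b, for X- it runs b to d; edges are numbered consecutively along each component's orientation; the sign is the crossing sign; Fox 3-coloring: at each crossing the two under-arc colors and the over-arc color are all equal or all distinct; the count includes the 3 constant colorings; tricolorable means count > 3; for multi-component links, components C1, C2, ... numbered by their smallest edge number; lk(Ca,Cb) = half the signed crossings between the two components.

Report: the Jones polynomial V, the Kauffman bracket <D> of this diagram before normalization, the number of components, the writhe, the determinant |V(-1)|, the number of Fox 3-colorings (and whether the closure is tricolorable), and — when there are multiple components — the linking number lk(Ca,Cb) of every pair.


Jones polynomial: V(t) = t^(-13/2) - t^(-11/2) + t^(-9/2) - 2t^(-7/2) - t^(-3/2)
<D> = A^-9 + 2A^-1 - A^3 + A^7 - A^11; writhe -5
components 2, writhe -5 (5 crossings)
linking number lk(C1,C2) = -1
3-colorings: 9 of 3^5, det 6 — tricolorable
note: |V(-1)| = 6: so tricolorable, since 3 divides 6


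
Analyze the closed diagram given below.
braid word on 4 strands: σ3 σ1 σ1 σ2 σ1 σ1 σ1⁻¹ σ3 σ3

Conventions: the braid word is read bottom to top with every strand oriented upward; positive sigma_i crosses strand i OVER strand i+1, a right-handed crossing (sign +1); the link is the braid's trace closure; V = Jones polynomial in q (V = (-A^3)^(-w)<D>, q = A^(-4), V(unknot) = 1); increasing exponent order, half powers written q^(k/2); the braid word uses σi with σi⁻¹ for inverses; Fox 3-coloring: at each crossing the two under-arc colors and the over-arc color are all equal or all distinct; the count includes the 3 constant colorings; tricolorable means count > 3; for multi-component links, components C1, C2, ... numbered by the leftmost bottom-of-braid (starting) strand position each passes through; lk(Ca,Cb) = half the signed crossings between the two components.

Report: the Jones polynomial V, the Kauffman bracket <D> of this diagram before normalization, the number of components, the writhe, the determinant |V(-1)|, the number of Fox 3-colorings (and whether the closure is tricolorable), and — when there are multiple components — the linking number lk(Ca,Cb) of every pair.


Jones polynomial: V(q) = q^2 + 2q^4 - 2q^5 + q^6 - 2q^7 + q^8
<D> = -A^-11 + 2A^-7 - A^-3 + 2A - 2A^5 - A^13; writhe +7
components 1, writhe +7 (9 crossings)
3-colorings: 27 of 3^9, det 9 — tricolorable
note: the word shrinks to σ3 σ1 σ1 σ2 σ1 σ3 σ3 after cancelling


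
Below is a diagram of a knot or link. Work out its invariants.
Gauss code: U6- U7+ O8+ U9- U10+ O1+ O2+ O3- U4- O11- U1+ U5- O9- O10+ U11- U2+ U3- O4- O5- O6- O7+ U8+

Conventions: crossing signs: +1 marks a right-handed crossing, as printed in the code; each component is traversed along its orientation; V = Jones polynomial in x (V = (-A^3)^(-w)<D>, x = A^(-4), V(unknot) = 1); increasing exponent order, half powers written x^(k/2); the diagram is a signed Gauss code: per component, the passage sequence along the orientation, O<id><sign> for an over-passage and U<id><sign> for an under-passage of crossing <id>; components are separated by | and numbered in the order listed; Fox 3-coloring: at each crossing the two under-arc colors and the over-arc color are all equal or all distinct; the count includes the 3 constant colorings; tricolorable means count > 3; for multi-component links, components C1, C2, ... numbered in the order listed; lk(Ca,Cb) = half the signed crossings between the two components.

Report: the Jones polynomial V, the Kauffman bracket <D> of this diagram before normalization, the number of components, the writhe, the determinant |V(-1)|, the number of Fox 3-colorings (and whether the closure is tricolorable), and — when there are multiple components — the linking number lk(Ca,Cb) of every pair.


V = 1
<D> = -A^-3 (w = -1)
1 component over 11 crossings, w = -1
3 Fox colorings among 3^11, |V(-1)| = 1: not tricolorable
why: |V(-1)| = 1: so not tricolorable, since 3 does not divide 1


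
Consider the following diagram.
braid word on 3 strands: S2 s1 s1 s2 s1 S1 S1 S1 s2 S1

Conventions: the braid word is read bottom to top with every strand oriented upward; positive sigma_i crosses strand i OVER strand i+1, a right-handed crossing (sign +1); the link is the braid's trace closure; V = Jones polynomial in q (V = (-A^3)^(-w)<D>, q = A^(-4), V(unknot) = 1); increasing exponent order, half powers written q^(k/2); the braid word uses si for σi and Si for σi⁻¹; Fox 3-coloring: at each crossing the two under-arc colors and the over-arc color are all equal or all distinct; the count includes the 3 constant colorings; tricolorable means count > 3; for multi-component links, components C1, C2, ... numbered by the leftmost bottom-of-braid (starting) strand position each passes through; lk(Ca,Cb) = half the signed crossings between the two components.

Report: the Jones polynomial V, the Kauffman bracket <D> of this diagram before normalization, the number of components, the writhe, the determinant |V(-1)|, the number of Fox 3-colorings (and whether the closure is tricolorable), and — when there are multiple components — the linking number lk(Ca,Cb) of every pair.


V(q) = -q^-3 + q^-2 - q^-1 + 3 - q + q^2 - q^3
bracket: -A^-12 + A^-8 - A^-4 + 3 - A^4 + A^8 - A^12, w = 0
1 component, writhe 0, over 10 crossings
det 9, colorings 27 of 3^10 — tricolorable
observation: V spans 6 powers of q: at least 6 crossings in any diagram


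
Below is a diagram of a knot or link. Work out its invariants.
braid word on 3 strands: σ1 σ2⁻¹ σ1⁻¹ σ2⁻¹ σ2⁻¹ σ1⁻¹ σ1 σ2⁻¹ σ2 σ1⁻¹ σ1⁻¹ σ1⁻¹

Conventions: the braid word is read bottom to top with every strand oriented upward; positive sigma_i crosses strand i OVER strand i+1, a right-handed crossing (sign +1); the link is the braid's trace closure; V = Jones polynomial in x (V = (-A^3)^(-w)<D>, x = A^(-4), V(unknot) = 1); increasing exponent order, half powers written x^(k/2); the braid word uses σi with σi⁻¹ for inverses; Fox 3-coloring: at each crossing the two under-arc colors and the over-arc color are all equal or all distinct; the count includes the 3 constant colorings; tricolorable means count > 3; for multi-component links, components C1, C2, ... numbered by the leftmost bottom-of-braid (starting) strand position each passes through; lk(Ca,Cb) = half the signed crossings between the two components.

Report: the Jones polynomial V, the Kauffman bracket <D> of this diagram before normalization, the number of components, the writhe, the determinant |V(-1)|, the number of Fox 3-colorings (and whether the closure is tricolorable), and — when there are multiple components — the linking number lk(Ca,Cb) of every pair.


V = -x^-7 + x^-6 - x^-5 + x^-4 + x^-2
<D> = A^-10 + A^-2 - A^2 + A^6 - A^10 (w = -6)
1 component over 12 crossings, w = -6
3 Fox colorings among 3^12, |V(-1)| = 5: not tricolorable
why: the word shrinks to σ1 σ2⁻¹ σ1⁻¹ σ2⁻¹ σ2⁻¹ σ1⁻¹ σ1⁻¹ σ1⁻¹ after cancelling


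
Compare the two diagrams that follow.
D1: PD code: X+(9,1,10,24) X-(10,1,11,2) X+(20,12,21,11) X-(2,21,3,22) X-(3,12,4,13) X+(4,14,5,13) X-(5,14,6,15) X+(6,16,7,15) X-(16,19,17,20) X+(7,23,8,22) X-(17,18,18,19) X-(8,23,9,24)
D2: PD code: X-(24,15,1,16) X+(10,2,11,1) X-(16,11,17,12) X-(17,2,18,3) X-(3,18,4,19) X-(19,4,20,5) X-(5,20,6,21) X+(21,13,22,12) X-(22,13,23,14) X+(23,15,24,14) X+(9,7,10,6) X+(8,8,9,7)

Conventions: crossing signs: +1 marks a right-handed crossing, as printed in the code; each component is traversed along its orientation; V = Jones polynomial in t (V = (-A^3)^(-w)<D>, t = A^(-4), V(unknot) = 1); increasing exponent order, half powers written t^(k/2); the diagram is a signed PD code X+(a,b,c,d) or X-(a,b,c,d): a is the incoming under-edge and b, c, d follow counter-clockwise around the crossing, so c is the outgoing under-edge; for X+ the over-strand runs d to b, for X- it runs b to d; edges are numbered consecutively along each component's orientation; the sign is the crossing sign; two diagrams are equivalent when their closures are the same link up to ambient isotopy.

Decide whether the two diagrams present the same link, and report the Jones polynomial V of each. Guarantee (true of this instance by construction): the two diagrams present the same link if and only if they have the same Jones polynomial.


same link: no
V(D1) = 1  [12 crossings, <D> = A^-6, w = -2]
V(D2) = -t^-4 + t^-3 + t^-1  (w -2, c 12, <D> = A^-2 + A^6 - A^10)
note: V(t) takes 2 values over 2 diagrams, fixing the grouping


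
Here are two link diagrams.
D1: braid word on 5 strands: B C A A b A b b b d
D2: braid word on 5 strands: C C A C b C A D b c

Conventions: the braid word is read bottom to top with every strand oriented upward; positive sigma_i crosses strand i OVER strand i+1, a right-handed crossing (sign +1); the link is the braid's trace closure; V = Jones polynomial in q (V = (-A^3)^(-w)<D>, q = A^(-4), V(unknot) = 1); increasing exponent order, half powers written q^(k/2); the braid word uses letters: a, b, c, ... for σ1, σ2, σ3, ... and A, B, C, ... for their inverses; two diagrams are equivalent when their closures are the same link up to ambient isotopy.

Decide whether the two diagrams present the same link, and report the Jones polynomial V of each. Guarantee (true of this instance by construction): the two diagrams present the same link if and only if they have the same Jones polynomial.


same link: no
V(D1) = -q^-3 + 2q^-2 - 2q^-1 + 3 - 2q + 2q^2 - q^3  [10 crossings, <D> = -A^-12 + 2A^-8 - 2A^-4 + 3 - 2A^4 + 2A^8 - A^12, w = 0]
D2 (bracket A^-16 - 2A^-12 + 3A^-8 - 3A^-4 + 4 - 3A^4 + 2A^8 - A^12; 10 crossings at w = -4): V = -q^-6 + 2q^-5 - 3q^-4 + 4q^-3 - 3q^-2 + 3q^-1 - 2 + q
note: 2 values of V(q) split the 2 diagrams


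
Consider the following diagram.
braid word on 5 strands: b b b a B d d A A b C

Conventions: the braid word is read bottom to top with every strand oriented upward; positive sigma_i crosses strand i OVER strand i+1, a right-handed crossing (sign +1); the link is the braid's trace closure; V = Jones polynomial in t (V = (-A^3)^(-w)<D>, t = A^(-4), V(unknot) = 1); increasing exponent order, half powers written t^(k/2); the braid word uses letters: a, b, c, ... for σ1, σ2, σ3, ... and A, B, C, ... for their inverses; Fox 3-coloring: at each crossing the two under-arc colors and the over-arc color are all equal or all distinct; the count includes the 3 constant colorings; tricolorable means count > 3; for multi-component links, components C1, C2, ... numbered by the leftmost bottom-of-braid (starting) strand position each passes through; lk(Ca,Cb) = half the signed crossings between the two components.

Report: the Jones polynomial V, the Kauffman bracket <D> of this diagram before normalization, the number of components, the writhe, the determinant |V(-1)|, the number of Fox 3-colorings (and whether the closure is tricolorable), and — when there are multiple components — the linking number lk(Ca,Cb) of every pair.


V(t) = -t^(-1/2) + t^(1/2) - 3t^(3/2) + 3t^(5/2) - 4t^(7/2) + 4t^(9/2) - 3t^(11/2) + 2t^(13/2) - t^(15/2)
bracket: A^-21 - 2A^-17 + 3A^-13 - 4A^-9 + 4A^-5 - 3A^-1 + 3A^3 - A^7 + A^11, w = +3
2 components, writhe +3, over 11 crossings
lk(C1,C2) = +1
det 22, colorings 3 of 3^11 — not tricolorable
observation: w = +3 shifts under R1 moves; the (-A^3)^(-3) factor cancels that in V


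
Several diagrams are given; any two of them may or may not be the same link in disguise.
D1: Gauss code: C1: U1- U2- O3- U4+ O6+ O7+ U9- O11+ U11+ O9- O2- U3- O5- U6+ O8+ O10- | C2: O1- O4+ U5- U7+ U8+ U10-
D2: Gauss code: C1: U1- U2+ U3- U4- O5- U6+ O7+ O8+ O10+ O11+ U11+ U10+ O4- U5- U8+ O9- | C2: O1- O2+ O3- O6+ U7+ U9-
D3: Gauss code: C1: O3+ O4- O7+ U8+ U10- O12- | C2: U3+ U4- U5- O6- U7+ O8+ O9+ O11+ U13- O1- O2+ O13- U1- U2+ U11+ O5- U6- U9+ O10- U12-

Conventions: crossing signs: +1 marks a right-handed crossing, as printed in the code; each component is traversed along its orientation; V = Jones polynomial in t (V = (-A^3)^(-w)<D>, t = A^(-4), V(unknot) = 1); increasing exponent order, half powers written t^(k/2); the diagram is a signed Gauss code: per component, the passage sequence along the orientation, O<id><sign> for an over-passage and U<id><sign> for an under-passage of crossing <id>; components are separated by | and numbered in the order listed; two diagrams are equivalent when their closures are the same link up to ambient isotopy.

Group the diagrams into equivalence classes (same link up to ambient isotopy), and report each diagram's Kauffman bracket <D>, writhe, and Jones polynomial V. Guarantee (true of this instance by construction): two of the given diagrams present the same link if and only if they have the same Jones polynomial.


grouping into links: {D1, D2, D3}
V(D1) = t^(-7/2) - 2t^(-5/2) + t^(-3/2) - 2t^(-1/2) + t^(1/2) - t^(3/2)  (w -1, c 11, <D> = A^-9 - A^-5 + 2A^-1 - A^3 + 2A^7 - A^11)
D2 (bracket A^-3 - A + 2A^5 - A^9 + 2A^13 - A^17; 11 crossings at w = +1): V = t^(-7/2) - 2t^(-5/2) + t^(-3/2) - 2t^(-1/2) + t^(1/2) - t^(3/2)
V(D3) = t^(-7/2) - 2t^(-5/2) + t^(-3/2) - 2t^(-1/2) + t^(1/2) - t^(3/2)  [13 crossings, <D> = A^-9 - A^-5 + 2A^-1 - A^3 + 2A^7 - A^11, w = -1]
why: all 3 diagrams share one V(t), hence one class


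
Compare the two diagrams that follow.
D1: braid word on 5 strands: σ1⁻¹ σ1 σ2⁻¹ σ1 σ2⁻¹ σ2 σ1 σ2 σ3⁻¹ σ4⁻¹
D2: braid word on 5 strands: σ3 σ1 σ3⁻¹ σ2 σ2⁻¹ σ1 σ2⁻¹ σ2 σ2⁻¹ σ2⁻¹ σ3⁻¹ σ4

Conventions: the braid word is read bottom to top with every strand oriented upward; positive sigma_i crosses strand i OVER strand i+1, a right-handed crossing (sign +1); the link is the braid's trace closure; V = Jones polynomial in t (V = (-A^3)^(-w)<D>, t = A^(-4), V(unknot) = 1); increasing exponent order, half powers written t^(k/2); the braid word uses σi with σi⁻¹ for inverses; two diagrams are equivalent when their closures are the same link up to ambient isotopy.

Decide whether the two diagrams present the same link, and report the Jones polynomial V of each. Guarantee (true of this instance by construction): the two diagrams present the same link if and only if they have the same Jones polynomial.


equivalent: no
D1 (bracket A^-12 + A^-8 + A^-4 + 1; 10 crossings at w = 0): V = 1 + t + t^2 + t^3
D2 (bracket A^-8 + 2 + A^8; 12 crossings at w = 0): V = t^-2 + 2 + t^2
key observation: comparing 2 Jones polynomials yields 2 groups


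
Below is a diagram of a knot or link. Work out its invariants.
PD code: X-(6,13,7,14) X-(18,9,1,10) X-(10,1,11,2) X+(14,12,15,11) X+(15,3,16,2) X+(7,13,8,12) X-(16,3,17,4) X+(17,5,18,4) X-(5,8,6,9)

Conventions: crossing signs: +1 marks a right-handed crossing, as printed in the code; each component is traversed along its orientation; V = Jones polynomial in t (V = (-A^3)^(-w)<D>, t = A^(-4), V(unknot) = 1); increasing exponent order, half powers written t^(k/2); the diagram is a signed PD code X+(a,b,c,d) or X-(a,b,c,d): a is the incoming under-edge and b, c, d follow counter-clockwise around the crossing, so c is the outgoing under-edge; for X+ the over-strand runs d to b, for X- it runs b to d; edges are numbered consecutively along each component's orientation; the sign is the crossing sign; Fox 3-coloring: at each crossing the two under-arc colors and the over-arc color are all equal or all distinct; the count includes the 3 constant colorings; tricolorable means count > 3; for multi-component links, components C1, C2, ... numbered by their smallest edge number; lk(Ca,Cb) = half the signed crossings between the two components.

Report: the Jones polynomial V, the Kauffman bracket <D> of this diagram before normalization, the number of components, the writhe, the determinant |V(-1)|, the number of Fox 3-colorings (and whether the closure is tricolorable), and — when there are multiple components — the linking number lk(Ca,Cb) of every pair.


V = 1
<D> = -A^-3 (w = -1)
1 component over 9 crossings, w = -1
3 Fox colorings among 3^9, |V(-1)| = 1: not tricolorable
why: det 1 = |V(-1)|; not divisible by 3, so not tricolorable


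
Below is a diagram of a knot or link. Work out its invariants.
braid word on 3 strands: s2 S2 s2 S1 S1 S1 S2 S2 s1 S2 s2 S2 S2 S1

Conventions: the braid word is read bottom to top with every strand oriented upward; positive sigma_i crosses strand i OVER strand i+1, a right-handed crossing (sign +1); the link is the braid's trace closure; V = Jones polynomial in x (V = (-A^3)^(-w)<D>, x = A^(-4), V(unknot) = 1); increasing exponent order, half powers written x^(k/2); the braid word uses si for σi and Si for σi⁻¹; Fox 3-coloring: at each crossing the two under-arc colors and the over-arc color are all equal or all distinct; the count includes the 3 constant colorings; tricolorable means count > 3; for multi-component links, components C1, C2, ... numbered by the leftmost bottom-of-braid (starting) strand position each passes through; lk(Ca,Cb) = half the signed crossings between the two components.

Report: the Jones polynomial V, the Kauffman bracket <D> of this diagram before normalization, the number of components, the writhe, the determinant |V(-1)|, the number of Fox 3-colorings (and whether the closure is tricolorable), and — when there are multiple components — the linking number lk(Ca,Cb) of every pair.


V(x) = x^-10 - 3x^-9 + 5x^-8 - 7x^-7 + 7x^-6 - 7x^-5 + 6x^-4 - 3x^-3 + 2x^-2
bracket: 2A^-10 - 3A^-6 + 6A^-2 - 7A^2 + 7A^6 - 7A^10 + 5A^14 - 3A^18 + A^22, w = -6
1 component, writhe -6, over 14 crossings
det 41, colorings 3 of 3^14 — not tricolorable
observation: w = -6 shifts under R1 moves; the (-A^3)^(6) factor cancels that in V


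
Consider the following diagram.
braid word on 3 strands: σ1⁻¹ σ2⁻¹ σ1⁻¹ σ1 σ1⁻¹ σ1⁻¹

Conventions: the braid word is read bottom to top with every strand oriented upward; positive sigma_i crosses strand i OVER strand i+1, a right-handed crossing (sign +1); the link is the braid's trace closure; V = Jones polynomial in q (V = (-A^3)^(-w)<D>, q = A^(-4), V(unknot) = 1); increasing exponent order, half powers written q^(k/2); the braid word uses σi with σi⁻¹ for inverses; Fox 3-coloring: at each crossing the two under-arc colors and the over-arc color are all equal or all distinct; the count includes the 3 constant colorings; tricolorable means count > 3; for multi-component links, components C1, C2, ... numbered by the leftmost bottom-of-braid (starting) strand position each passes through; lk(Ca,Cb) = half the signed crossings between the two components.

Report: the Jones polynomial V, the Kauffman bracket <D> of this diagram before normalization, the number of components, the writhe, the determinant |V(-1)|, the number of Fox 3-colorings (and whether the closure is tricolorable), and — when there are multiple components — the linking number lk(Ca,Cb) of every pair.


Jones polynomial: V(q) = -q^-4 + q^-3 + q^-1
<D> = A^-8 + 1 - A^4; writhe -4
components 1, writhe -4 (6 crossings)
3-colorings: 9 of 3^6, det 3 — tricolorable
note: w = -4 (over 6 crossings) is diagram-only; (-A^3)^(4) removes it from V


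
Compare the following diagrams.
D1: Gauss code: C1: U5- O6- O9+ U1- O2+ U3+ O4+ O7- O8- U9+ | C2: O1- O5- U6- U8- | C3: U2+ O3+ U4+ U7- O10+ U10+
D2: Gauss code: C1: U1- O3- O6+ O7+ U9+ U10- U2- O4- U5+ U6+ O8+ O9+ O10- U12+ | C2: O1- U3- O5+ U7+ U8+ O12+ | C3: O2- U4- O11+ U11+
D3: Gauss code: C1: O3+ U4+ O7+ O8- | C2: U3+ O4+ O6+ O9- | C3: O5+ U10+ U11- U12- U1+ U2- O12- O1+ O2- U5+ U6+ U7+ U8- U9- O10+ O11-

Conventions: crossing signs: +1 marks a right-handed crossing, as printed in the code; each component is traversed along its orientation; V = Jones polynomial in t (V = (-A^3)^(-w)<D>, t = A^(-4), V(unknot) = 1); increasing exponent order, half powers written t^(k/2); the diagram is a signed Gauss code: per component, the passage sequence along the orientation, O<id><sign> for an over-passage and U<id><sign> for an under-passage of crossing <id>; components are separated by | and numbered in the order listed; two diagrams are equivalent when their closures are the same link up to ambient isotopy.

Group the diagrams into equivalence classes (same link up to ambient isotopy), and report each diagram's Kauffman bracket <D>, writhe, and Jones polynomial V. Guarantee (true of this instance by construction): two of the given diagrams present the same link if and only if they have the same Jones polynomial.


grouping into links: {D1} | {D2} | {D3}
V(D1) = t^-4 + 2t^-2 - t^-1 + 2 - t + t^2  (w 0, c 10, <D> = A^-8 - A^-4 + 2 - A^4 + 2A^8 + A^16)
D2 (bracket A^-2 + 2A^6 + A^14; 12 crossings at w = +2): V = t^-2 + 2 + t^2
V(D3) = 1 + t + t^2 + t^3  (w +2, c 12, <D> = A^-6 + A^-2 + A^2 + A^6)
key observation: comparing 3 Jones polynomials yields 3 groups


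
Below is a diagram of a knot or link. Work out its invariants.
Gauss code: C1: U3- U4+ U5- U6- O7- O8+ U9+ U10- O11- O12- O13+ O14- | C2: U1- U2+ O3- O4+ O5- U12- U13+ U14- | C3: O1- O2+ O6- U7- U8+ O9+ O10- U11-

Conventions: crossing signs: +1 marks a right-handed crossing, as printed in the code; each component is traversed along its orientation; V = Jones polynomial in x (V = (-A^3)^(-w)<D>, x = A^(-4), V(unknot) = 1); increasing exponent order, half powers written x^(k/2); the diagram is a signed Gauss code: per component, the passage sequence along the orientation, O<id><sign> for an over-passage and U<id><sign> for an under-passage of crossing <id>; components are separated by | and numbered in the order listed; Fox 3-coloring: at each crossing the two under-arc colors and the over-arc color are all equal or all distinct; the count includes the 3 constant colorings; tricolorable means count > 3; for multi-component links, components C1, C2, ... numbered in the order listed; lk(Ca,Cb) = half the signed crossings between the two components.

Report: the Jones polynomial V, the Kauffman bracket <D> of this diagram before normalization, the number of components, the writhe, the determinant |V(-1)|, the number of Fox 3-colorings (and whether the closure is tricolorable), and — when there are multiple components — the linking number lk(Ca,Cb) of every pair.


Jones polynomial: V(x) = x^-5 + 2x^-3 + x^-1
<D> = A^-8 + 2 + A^8; writhe -4
components 3, writhe -4 (14 crossings)
linking number lk(C1,C2) = -1
lk(C1,C3): -1
lk(C2,C3) = 0
3-colorings: 3 of 3^14, det 4 — not tricolorable
note: w = -4 shifts under R1 moves; the (-A^3)^(4) factor cancels that in V


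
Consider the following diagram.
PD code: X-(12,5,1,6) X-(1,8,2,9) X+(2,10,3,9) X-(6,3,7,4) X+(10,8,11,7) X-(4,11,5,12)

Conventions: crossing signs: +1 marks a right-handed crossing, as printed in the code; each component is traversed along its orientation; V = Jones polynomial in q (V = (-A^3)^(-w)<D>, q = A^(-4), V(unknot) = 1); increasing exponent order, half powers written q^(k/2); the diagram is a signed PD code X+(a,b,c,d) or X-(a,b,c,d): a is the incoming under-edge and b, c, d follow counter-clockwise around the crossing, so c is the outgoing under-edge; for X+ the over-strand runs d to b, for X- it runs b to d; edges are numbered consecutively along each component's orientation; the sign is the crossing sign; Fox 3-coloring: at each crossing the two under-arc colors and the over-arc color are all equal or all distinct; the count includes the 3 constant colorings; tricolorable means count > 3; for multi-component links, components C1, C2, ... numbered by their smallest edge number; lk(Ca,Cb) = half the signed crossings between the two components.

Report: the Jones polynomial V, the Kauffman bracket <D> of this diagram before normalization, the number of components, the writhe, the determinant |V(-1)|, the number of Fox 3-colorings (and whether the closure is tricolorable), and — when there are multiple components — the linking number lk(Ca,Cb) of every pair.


V = -q^-4 + q^-3 + q^-1
<D> = A^-2 + A^6 - A^10 (w = -2)
1 component over 6 crossings, w = -2
9 Fox colorings among 3^6, |V(-1)| = 3: tricolorable
why: w = -2 shifts under R1 moves; the (-A^3)^(2) factor cancels that in V


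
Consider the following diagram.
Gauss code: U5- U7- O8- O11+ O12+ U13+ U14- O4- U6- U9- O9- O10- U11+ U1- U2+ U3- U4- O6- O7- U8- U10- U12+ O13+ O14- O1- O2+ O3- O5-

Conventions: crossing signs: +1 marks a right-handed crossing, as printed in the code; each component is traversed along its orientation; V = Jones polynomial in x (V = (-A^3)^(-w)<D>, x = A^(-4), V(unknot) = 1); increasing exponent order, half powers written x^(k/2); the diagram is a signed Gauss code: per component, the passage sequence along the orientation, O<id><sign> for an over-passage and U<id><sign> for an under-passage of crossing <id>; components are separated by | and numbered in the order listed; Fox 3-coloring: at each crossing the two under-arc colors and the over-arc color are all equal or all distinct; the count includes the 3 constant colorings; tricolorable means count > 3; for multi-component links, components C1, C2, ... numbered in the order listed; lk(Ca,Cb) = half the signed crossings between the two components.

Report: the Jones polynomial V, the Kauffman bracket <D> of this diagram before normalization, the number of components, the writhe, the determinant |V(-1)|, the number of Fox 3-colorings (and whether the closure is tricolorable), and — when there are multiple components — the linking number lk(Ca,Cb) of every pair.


V = -x^-6 + x^-5 - x^-4 + 2x^-3 - x^-2 + x^-1
<D> = A^-14 - A^-10 + 2A^-6 - A^-2 + A^2 - A^6 (w = -6)
1 component over 14 crossings, w = -6
3 Fox colorings among 3^14, |V(-1)| = 7: not tricolorable
why: det 7 = |V(-1)|; not divisible by 3, so not tricolorable


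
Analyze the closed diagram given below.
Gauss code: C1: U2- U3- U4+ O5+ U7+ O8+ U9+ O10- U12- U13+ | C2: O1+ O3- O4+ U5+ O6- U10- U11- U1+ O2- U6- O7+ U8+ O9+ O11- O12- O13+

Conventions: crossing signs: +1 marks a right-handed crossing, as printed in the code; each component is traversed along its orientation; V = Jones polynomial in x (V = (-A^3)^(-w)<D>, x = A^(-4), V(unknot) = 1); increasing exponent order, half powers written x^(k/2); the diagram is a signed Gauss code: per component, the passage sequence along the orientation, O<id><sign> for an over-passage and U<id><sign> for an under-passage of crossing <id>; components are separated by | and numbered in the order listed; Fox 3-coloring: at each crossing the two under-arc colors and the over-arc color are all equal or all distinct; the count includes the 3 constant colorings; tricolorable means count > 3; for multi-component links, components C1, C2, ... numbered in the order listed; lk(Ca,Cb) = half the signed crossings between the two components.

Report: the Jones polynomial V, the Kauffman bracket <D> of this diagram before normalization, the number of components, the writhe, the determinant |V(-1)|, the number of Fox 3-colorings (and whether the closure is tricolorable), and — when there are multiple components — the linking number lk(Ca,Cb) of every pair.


V(x) = x^(-5/2) - 2x^(-3/2) + 2x^(-1/2) - 4x^(1/2) + 3x^(3/2) - 3x^(5/2) + 2x^(7/2) - x^(9/2)
bracket: A^-15 - 2A^-11 + 3A^-7 - 3A^-3 + 4A - 2A^5 + 2A^9 - A^13, w = +1
2 components, writhe +1, over 13 crossings
lk(C1,C2) = +1
det 18, colorings 9 of 3^13 — tricolorable
observation: the span of V is 7, within the link bound 13 + 2 - 1


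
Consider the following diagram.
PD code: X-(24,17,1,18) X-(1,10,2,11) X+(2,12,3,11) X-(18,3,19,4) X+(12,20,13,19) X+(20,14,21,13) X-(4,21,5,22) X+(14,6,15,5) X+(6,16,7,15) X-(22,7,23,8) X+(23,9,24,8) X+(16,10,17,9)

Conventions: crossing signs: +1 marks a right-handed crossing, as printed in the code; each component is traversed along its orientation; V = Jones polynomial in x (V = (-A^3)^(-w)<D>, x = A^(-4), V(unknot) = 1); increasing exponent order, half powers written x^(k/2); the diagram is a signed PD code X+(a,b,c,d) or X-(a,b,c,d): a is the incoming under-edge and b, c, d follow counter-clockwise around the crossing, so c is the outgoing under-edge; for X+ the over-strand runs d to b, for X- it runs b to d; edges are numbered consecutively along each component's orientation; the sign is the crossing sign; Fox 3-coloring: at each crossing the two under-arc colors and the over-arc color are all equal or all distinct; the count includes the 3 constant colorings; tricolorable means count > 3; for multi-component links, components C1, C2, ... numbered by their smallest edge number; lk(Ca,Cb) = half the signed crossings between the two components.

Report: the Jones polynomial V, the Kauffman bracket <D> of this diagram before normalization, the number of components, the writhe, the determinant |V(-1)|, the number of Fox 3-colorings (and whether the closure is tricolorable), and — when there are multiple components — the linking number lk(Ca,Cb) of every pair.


V = -x^-2 + 2x^-1 - 3 + 5x - 4x^2 + 5x^3 - 4x^4 + 2x^5 - x^6
<D> = -A^-18 + 2A^-14 - 4A^-10 + 5A^-6 - 4A^-2 + 5A^2 - 3A^6 + 2A^10 - A^14 (w = +2)
1 component over 12 crossings, w = +2
9 Fox colorings among 3^12, |V(-1)| = 27: tricolorable
why: |V(-1)| = 27: so tricolorable, since 3 divides 27


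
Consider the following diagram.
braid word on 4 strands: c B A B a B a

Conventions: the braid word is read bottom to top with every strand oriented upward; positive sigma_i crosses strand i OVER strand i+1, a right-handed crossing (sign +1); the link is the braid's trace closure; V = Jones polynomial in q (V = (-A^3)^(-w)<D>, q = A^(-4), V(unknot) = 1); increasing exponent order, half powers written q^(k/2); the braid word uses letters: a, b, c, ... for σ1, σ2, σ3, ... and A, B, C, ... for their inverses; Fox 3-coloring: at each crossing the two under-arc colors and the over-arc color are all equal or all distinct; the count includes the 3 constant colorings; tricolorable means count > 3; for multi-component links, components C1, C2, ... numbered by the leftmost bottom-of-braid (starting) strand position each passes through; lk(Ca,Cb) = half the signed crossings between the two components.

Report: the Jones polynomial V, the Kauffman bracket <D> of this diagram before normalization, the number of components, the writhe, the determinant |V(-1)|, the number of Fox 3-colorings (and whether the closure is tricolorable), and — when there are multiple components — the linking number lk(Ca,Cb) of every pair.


Jones polynomial: V(q) = q^-3 + q^-2 + q^-1 + 1
<D> = -A^-3 - A - A^5 - A^9; writhe -1
components 3, writhe -1 (7 crossings)
linking number lk(C1,C2) = 0
lk(C1,C3): -1
lk(C2,C3) = 0
3-colorings: 9 of 3^7, det 0 — tricolorable
note: w = -1 shifts under R1 moves; the (-A^3)^(1) factor cancels that in V


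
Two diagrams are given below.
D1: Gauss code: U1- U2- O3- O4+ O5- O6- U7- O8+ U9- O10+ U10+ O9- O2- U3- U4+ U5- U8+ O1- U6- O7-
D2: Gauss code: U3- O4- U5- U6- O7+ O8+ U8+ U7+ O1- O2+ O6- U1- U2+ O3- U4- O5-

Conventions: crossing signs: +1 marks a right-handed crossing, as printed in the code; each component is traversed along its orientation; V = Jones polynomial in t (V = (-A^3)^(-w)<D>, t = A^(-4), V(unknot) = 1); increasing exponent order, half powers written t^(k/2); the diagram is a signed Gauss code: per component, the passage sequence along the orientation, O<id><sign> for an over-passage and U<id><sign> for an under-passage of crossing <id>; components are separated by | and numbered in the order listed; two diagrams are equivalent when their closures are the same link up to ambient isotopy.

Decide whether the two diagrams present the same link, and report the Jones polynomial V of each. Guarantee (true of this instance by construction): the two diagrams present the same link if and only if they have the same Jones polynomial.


same link: no
V(D1) = -t^-6 + t^-5 - t^-4 + 2t^-3 - t^-2 + t^-1  [10 crossings, <D> = A^-8 - A^-4 + 2 - A^4 + A^8 - A^12, w = -4]
V(D2) = -t^-4 + t^-3 + t^-1  (w -2, c 8, <D> = A^-2 + A^6 - A^10)
note: V(t) takes 2 values over 2 diagrams, fixing the grouping


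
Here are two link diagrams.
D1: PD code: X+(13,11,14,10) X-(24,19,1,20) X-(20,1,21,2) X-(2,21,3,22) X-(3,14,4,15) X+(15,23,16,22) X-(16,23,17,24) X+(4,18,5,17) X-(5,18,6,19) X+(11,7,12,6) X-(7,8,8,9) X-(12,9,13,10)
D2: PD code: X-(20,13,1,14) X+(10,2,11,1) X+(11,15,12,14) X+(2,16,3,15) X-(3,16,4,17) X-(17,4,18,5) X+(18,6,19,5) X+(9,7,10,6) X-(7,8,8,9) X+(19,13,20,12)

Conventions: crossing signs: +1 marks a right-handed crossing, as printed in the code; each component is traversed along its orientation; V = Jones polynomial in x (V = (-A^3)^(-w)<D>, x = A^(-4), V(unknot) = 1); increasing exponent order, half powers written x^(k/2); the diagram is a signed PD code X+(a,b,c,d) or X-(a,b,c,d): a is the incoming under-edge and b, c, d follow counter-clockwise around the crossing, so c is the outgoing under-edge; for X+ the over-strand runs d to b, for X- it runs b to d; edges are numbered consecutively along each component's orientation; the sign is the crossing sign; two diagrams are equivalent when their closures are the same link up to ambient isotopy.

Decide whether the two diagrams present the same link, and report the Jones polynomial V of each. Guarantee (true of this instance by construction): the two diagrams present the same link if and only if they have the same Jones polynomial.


equivalent: no
V(D1) = -x^-4 + x^-3 + x^-1  (w -4, c 12, <D> = A^-8 + 1 - A^4)
V(D2) = 1  (w +2, c 10, <D> = A^6)
why: 2 values of V(x) split the 2 diagrams


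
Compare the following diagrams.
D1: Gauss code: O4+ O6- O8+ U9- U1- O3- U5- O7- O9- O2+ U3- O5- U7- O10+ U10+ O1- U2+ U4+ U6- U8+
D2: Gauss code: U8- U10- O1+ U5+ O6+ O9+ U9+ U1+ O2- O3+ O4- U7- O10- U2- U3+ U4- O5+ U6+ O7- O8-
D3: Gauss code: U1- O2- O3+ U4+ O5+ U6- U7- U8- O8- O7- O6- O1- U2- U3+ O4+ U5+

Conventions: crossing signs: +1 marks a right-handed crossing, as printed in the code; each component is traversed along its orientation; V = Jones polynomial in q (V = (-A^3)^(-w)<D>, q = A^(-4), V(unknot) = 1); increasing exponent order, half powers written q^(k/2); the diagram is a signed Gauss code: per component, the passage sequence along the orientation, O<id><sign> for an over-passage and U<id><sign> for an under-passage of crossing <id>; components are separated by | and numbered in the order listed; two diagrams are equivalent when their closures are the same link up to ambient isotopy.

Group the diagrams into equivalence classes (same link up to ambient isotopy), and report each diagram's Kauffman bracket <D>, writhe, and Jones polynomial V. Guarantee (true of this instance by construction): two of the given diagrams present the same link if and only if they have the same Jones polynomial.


equivalence classes: {D1} | {D2} | {D3}
D1 (bracket A^-2 + A^6 - A^10; 10 crossings at w = -2): V = -q^-4 + q^-3 + q^-1
V(D2) = -q^-3 + 2q^-2 - 2q^-1 + 3 - 2q + 2q^2 - q^3  [10 crossings, <D> = -A^-12 + 2A^-8 - 2A^-4 + 3 - 2A^4 + 2A^8 - A^12, w = 0]
V(D3) = 1  (w -2, c 8, <D> = A^-6)
observation: 3 values of V(q) split the 3 diagrams
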